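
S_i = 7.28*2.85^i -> [7.28, 20.75, 59.13, 168.53, 480.3]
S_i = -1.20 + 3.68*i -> [-1.2, 2.48, 6.16, 9.84, 13.52]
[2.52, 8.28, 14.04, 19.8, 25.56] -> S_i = 2.52 + 5.76*i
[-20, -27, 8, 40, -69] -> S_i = Random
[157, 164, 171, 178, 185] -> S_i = 157 + 7*i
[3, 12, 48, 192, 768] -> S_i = 3*4^i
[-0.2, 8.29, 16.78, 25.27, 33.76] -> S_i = -0.20 + 8.49*i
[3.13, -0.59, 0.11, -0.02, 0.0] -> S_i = 3.13*(-0.19)^i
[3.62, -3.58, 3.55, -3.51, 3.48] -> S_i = 3.62*(-0.99)^i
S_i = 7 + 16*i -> [7, 23, 39, 55, 71]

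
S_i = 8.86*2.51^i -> [8.86, 22.24, 55.82, 140.11, 351.66]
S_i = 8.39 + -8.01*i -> [8.39, 0.38, -7.63, -15.64, -23.65]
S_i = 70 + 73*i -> [70, 143, 216, 289, 362]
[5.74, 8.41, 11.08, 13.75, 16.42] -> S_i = 5.74 + 2.67*i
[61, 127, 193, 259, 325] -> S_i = 61 + 66*i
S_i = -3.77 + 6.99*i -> [-3.77, 3.22, 10.21, 17.2, 24.19]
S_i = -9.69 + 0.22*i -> [-9.69, -9.47, -9.25, -9.03, -8.81]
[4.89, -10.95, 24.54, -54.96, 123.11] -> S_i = 4.89*(-2.24)^i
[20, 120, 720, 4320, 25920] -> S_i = 20*6^i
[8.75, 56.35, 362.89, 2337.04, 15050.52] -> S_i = 8.75*6.44^i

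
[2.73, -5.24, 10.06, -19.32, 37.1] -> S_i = 2.73*(-1.92)^i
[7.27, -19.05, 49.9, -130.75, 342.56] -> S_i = 7.27*(-2.62)^i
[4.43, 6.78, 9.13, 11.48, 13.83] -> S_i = 4.43 + 2.35*i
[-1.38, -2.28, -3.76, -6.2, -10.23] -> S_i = -1.38*1.65^i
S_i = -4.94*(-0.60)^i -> [-4.94, 2.96, -1.78, 1.07, -0.64]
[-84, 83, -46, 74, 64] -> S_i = Random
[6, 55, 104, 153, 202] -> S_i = 6 + 49*i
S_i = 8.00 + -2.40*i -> [8.0, 5.6, 3.2, 0.8, -1.6]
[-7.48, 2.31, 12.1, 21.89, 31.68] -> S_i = -7.48 + 9.79*i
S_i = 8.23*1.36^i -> [8.23, 11.19, 15.22, 20.7, 28.15]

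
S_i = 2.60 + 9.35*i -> [2.6, 11.95, 21.3, 30.65, 40.0]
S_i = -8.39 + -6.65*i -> [-8.39, -15.04, -21.69, -28.34, -34.99]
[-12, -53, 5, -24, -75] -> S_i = Random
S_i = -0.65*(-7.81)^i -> [-0.65, 5.08, -39.65, 309.65, -2418.34]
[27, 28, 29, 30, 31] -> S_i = 27 + 1*i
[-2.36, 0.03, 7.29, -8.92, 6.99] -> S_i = Random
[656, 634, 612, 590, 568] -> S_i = 656 + -22*i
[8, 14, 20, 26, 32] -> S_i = 8 + 6*i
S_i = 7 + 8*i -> [7, 15, 23, 31, 39]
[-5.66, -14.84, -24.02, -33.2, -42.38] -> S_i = -5.66 + -9.18*i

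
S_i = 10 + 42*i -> [10, 52, 94, 136, 178]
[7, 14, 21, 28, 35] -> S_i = 7 + 7*i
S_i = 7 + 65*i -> [7, 72, 137, 202, 267]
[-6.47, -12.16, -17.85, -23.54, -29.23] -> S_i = -6.47 + -5.69*i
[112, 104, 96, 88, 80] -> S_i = 112 + -8*i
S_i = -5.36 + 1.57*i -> [-5.36, -3.79, -2.22, -0.65, 0.92]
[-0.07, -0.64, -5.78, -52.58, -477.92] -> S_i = -0.07*9.09^i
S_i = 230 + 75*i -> [230, 305, 380, 455, 530]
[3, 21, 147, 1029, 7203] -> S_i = 3*7^i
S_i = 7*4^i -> [7, 28, 112, 448, 1792]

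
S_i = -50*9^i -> [-50, -450, -4050, -36450, -328050]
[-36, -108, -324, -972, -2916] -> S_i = -36*3^i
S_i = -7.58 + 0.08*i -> [-7.58, -7.5, -7.42, -7.34, -7.26]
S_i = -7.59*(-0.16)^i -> [-7.59, 1.21, -0.19, 0.03, -0.0]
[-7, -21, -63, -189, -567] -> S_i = -7*3^i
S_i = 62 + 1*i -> [62, 63, 64, 65, 66]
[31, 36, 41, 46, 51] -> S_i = 31 + 5*i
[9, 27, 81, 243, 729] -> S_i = 9*3^i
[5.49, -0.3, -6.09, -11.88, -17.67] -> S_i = 5.49 + -5.79*i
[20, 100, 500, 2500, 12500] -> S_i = 20*5^i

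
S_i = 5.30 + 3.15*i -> [5.3, 8.45, 11.6, 14.75, 17.9]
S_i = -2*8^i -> [-2, -16, -128, -1024, -8192]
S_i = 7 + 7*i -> [7, 14, 21, 28, 35]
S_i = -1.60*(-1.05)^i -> [-1.6, 1.68, -1.76, 1.85, -1.94]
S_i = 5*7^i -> [5, 35, 245, 1715, 12005]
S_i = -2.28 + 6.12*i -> [-2.28, 3.84, 9.96, 16.08, 22.2]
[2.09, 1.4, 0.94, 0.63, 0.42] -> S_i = 2.09*0.67^i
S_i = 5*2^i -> [5, 10, 20, 40, 80]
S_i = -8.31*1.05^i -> [-8.31, -8.73, -9.16, -9.62, -10.1]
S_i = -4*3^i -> [-4, -12, -36, -108, -324]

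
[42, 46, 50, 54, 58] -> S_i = 42 + 4*i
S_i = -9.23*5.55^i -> [-9.23, -51.23, -284.31, -1577.9, -8757.37]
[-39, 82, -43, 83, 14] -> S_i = Random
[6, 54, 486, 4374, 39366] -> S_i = 6*9^i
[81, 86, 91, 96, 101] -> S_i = 81 + 5*i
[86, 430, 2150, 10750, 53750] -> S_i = 86*5^i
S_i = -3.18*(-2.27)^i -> [-3.18, 7.22, -16.39, 37.2, -84.44]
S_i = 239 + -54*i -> [239, 185, 131, 77, 23]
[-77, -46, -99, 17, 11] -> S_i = Random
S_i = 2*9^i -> [2, 18, 162, 1458, 13122]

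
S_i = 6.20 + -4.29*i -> [6.2, 1.91, -2.38, -6.67, -10.96]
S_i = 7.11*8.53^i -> [7.11, 60.65, 517.33, 4412.82, 37641.4]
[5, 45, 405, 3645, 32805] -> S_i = 5*9^i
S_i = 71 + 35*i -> [71, 106, 141, 176, 211]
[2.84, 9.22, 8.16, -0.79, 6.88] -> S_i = Random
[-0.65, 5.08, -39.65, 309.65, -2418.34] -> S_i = -0.65*(-7.81)^i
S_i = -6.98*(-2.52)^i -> [-6.98, 17.59, -44.33, 111.7, -281.49]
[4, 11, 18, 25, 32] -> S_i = 4 + 7*i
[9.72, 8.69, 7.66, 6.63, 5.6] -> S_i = 9.72 + -1.03*i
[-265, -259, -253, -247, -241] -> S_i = -265 + 6*i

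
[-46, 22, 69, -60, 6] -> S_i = Random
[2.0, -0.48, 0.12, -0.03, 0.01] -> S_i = 2.00*(-0.24)^i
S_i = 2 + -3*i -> [2, -1, -4, -7, -10]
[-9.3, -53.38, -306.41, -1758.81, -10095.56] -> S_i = -9.30*5.74^i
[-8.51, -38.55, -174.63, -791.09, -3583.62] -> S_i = -8.51*4.53^i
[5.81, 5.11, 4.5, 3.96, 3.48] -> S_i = 5.81*0.88^i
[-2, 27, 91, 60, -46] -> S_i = Random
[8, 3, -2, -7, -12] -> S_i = 8 + -5*i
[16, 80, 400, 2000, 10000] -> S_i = 16*5^i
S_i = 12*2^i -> [12, 24, 48, 96, 192]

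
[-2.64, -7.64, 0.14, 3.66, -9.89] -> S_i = Random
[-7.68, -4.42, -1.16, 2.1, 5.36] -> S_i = -7.68 + 3.26*i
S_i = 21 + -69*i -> [21, -48, -117, -186, -255]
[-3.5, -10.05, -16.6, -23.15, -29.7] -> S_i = -3.50 + -6.55*i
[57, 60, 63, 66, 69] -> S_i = 57 + 3*i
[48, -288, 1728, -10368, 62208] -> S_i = 48*-6^i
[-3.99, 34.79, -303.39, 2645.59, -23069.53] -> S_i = -3.99*(-8.72)^i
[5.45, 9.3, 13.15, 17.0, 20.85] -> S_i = 5.45 + 3.85*i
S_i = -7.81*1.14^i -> [-7.81, -8.9, -10.15, -11.57, -13.19]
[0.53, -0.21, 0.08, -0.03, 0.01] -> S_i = 0.53*(-0.40)^i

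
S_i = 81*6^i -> [81, 486, 2916, 17496, 104976]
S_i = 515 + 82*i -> [515, 597, 679, 761, 843]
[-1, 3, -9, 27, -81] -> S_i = -1*-3^i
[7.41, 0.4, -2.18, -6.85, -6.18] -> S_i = Random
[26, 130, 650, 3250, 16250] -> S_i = 26*5^i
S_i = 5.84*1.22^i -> [5.84, 7.12, 8.69, 10.6, 12.94]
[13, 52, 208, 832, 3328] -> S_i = 13*4^i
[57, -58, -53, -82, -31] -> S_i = Random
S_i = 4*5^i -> [4, 20, 100, 500, 2500]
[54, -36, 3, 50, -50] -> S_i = Random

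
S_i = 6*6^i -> [6, 36, 216, 1296, 7776]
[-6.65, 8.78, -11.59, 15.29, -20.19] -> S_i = -6.65*(-1.32)^i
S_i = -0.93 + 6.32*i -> [-0.93, 5.39, 11.71, 18.03, 24.35]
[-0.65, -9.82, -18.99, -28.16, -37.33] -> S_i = -0.65 + -9.17*i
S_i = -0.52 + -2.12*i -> [-0.52, -2.64, -4.76, -6.88, -9.0]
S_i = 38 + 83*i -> [38, 121, 204, 287, 370]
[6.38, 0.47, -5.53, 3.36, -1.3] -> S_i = Random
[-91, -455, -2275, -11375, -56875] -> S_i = -91*5^i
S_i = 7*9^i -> [7, 63, 567, 5103, 45927]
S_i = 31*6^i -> [31, 186, 1116, 6696, 40176]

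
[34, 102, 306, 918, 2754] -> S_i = 34*3^i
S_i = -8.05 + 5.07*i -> [-8.05, -2.98, 2.09, 7.16, 12.23]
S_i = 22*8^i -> [22, 176, 1408, 11264, 90112]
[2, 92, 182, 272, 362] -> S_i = 2 + 90*i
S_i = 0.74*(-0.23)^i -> [0.74, -0.17, 0.04, -0.01, 0.0]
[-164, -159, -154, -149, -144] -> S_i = -164 + 5*i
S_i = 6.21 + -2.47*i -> [6.21, 3.74, 1.27, -1.2, -3.67]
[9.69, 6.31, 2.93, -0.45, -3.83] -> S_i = 9.69 + -3.38*i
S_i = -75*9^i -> [-75, -675, -6075, -54675, -492075]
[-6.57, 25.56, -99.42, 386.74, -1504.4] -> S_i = -6.57*(-3.89)^i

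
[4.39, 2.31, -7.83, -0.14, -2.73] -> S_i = Random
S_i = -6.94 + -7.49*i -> [-6.94, -14.43, -21.92, -29.41, -36.9]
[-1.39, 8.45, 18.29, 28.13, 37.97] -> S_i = -1.39 + 9.84*i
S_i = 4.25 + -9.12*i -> [4.25, -4.87, -13.99, -23.11, -32.23]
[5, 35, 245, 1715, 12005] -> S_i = 5*7^i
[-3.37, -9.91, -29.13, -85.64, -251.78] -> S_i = -3.37*2.94^i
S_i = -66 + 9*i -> [-66, -57, -48, -39, -30]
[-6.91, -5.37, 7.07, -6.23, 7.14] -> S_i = Random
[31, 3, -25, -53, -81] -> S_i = 31 + -28*i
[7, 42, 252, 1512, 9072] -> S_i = 7*6^i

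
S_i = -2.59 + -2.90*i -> [-2.59, -5.49, -8.39, -11.29, -14.19]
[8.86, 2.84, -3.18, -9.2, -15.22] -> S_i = 8.86 + -6.02*i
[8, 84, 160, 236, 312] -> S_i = 8 + 76*i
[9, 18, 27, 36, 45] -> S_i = 9 + 9*i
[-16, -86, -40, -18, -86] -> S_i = Random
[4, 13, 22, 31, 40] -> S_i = 4 + 9*i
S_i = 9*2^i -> [9, 18, 36, 72, 144]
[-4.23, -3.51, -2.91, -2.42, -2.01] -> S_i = -4.23*0.83^i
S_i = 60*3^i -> [60, 180, 540, 1620, 4860]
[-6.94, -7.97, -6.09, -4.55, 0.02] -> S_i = Random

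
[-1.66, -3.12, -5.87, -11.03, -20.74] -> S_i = -1.66*1.88^i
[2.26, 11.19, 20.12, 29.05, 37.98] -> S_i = 2.26 + 8.93*i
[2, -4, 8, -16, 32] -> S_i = 2*-2^i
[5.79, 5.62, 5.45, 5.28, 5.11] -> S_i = 5.79 + -0.17*i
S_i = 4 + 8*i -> [4, 12, 20, 28, 36]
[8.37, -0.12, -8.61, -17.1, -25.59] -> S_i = 8.37 + -8.49*i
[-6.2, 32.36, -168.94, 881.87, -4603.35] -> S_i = -6.20*(-5.22)^i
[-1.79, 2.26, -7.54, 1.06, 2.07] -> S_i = Random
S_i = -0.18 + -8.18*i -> [-0.18, -8.36, -16.54, -24.72, -32.9]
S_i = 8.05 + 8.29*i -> [8.05, 16.34, 24.63, 32.92, 41.21]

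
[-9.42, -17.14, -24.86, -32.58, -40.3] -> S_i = -9.42 + -7.72*i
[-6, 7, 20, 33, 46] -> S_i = -6 + 13*i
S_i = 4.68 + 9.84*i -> [4.68, 14.52, 24.36, 34.2, 44.04]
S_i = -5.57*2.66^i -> [-5.57, -14.82, -39.41, -104.83, -278.86]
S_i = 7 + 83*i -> [7, 90, 173, 256, 339]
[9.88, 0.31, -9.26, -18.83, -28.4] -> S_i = 9.88 + -9.57*i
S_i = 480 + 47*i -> [480, 527, 574, 621, 668]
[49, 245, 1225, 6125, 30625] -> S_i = 49*5^i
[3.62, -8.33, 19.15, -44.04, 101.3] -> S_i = 3.62*(-2.30)^i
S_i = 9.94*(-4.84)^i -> [9.94, -48.11, 232.85, -1127.0, 5454.66]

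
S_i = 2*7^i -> [2, 14, 98, 686, 4802]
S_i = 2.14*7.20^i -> [2.14, 15.41, 110.94, 798.75, 5751.01]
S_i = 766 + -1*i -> [766, 765, 764, 763, 762]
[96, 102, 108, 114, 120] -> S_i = 96 + 6*i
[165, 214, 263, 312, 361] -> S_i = 165 + 49*i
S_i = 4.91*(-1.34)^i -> [4.91, -6.58, 8.82, -11.81, 15.83]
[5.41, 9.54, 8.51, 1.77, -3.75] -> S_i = Random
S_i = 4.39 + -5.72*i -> [4.39, -1.33, -7.05, -12.77, -18.49]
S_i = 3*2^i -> [3, 6, 12, 24, 48]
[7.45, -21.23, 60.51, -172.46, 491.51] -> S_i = 7.45*(-2.85)^i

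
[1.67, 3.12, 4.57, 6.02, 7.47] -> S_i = 1.67 + 1.45*i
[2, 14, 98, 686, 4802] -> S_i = 2*7^i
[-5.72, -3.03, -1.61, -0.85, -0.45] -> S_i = -5.72*0.53^i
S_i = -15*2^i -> [-15, -30, -60, -120, -240]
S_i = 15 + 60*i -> [15, 75, 135, 195, 255]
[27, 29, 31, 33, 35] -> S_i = 27 + 2*i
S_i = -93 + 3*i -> [-93, -90, -87, -84, -81]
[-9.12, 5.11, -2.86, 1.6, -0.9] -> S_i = -9.12*(-0.56)^i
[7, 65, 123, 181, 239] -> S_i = 7 + 58*i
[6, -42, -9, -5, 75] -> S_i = Random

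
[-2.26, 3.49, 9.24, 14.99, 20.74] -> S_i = -2.26 + 5.75*i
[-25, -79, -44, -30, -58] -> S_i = Random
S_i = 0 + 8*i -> [0, 8, 16, 24, 32]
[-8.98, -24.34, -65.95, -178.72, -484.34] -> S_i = -8.98*2.71^i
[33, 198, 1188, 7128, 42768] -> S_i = 33*6^i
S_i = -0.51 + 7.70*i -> [-0.51, 7.19, 14.89, 22.59, 30.29]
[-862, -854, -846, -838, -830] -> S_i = -862 + 8*i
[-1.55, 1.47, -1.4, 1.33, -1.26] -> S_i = -1.55*(-0.95)^i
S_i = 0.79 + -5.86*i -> [0.79, -5.07, -10.93, -16.79, -22.65]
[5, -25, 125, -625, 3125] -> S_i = 5*-5^i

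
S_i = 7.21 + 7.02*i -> [7.21, 14.23, 21.25, 28.27, 35.29]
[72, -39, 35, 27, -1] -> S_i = Random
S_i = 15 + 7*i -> [15, 22, 29, 36, 43]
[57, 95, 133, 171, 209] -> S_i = 57 + 38*i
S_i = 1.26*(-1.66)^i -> [1.26, -2.09, 3.47, -5.76, 9.57]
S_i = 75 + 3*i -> [75, 78, 81, 84, 87]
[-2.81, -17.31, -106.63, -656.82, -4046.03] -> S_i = -2.81*6.16^i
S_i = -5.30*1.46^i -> [-5.3, -7.74, -11.3, -16.49, -24.08]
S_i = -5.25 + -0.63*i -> [-5.25, -5.88, -6.51, -7.14, -7.77]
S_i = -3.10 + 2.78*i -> [-3.1, -0.32, 2.46, 5.24, 8.02]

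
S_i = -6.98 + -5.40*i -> [-6.98, -12.38, -17.78, -23.18, -28.58]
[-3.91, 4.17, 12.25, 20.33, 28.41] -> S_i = -3.91 + 8.08*i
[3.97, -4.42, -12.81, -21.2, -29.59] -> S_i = 3.97 + -8.39*i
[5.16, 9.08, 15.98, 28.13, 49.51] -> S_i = 5.16*1.76^i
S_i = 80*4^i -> [80, 320, 1280, 5120, 20480]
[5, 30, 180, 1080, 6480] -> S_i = 5*6^i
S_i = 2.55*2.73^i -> [2.55, 6.96, 19.0, 51.88, 141.64]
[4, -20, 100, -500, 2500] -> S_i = 4*-5^i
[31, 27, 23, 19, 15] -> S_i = 31 + -4*i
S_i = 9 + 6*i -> [9, 15, 21, 27, 33]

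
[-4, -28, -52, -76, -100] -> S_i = -4 + -24*i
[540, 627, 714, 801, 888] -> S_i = 540 + 87*i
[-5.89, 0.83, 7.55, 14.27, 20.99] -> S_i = -5.89 + 6.72*i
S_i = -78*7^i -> [-78, -546, -3822, -26754, -187278]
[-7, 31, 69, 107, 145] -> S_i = -7 + 38*i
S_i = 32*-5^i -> [32, -160, 800, -4000, 20000]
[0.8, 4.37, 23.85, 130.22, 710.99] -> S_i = 0.80*5.46^i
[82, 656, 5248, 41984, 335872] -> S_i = 82*8^i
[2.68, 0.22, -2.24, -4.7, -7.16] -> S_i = 2.68 + -2.46*i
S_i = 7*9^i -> [7, 63, 567, 5103, 45927]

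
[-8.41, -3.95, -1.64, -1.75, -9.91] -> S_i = Random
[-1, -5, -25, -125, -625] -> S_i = -1*5^i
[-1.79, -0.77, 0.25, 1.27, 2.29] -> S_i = -1.79 + 1.02*i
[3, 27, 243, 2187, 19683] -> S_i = 3*9^i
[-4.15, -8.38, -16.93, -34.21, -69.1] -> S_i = -4.15*2.02^i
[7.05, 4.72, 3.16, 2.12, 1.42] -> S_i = 7.05*0.67^i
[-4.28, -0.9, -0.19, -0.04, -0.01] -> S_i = -4.28*0.21^i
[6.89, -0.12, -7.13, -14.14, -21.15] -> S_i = 6.89 + -7.01*i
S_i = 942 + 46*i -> [942, 988, 1034, 1080, 1126]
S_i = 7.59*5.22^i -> [7.59, 39.62, 206.82, 1079.58, 5635.39]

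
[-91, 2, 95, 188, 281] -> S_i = -91 + 93*i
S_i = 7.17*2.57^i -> [7.17, 18.43, 47.36, 121.71, 312.79]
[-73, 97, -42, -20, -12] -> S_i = Random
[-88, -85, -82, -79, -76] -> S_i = -88 + 3*i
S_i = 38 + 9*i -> [38, 47, 56, 65, 74]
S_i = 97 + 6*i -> [97, 103, 109, 115, 121]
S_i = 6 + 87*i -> [6, 93, 180, 267, 354]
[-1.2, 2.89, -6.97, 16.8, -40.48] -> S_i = -1.20*(-2.41)^i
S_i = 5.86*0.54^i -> [5.86, 3.16, 1.71, 0.92, 0.5]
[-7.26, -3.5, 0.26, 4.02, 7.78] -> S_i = -7.26 + 3.76*i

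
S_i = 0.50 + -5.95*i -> [0.5, -5.45, -11.4, -17.35, -23.3]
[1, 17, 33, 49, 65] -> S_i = 1 + 16*i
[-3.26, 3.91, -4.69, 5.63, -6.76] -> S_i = -3.26*(-1.20)^i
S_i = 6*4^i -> [6, 24, 96, 384, 1536]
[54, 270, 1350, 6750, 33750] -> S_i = 54*5^i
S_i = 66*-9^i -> [66, -594, 5346, -48114, 433026]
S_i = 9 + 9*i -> [9, 18, 27, 36, 45]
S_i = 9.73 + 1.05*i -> [9.73, 10.78, 11.83, 12.88, 13.93]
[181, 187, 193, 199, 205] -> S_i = 181 + 6*i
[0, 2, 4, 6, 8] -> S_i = 0 + 2*i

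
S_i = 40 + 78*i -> [40, 118, 196, 274, 352]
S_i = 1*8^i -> [1, 8, 64, 512, 4096]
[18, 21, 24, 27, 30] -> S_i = 18 + 3*i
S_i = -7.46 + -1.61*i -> [-7.46, -9.07, -10.68, -12.29, -13.9]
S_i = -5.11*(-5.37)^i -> [-5.11, 27.44, -147.36, 791.3, -4249.31]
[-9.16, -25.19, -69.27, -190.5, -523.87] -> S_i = -9.16*2.75^i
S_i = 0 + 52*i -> [0, 52, 104, 156, 208]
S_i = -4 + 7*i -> [-4, 3, 10, 17, 24]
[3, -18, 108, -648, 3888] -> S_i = 3*-6^i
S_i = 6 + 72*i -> [6, 78, 150, 222, 294]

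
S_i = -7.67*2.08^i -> [-7.67, -15.95, -33.18, -69.02, -143.57]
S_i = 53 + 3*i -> [53, 56, 59, 62, 65]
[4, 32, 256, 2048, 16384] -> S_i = 4*8^i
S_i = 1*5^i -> [1, 5, 25, 125, 625]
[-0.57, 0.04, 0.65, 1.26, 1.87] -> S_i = -0.57 + 0.61*i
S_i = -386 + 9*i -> [-386, -377, -368, -359, -350]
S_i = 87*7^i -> [87, 609, 4263, 29841, 208887]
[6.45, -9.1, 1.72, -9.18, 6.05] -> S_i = Random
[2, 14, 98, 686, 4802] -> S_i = 2*7^i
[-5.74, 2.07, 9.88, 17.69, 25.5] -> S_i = -5.74 + 7.81*i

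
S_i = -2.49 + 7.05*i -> [-2.49, 4.56, 11.61, 18.66, 25.71]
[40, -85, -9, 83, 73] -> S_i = Random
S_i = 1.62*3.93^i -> [1.62, 6.37, 25.02, 98.33, 386.44]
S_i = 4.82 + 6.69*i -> [4.82, 11.51, 18.2, 24.89, 31.58]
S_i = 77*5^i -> [77, 385, 1925, 9625, 48125]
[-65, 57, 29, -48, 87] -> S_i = Random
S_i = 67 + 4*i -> [67, 71, 75, 79, 83]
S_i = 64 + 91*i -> [64, 155, 246, 337, 428]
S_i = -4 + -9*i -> [-4, -13, -22, -31, -40]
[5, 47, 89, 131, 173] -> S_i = 5 + 42*i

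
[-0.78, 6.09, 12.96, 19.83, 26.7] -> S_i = -0.78 + 6.87*i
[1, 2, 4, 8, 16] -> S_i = 1*2^i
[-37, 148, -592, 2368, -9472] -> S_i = -37*-4^i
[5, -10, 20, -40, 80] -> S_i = 5*-2^i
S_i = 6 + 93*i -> [6, 99, 192, 285, 378]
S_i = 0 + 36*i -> [0, 36, 72, 108, 144]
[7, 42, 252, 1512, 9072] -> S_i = 7*6^i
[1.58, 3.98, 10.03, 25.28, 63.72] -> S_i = 1.58*2.52^i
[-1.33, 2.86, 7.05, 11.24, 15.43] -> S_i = -1.33 + 4.19*i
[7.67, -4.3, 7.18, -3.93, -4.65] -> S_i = Random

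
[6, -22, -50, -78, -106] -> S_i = 6 + -28*i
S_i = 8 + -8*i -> [8, 0, -8, -16, -24]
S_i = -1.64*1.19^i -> [-1.64, -1.95, -2.32, -2.76, -3.29]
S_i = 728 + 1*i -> [728, 729, 730, 731, 732]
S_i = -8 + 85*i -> [-8, 77, 162, 247, 332]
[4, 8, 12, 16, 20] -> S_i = 4 + 4*i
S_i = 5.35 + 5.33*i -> [5.35, 10.68, 16.01, 21.34, 26.67]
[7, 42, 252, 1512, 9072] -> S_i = 7*6^i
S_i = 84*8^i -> [84, 672, 5376, 43008, 344064]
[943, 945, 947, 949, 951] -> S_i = 943 + 2*i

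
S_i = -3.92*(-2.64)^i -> [-3.92, 10.35, -27.32, 72.13, -190.42]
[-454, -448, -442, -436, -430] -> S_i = -454 + 6*i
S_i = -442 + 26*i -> [-442, -416, -390, -364, -338]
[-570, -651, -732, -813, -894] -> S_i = -570 + -81*i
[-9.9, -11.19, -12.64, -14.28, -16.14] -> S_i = -9.90*1.13^i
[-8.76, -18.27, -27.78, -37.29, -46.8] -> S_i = -8.76 + -9.51*i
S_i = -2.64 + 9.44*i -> [-2.64, 6.8, 16.24, 25.68, 35.12]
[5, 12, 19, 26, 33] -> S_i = 5 + 7*i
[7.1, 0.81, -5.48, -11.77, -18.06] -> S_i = 7.10 + -6.29*i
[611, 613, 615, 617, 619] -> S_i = 611 + 2*i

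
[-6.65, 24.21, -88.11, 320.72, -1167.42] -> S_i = -6.65*(-3.64)^i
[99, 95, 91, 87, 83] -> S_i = 99 + -4*i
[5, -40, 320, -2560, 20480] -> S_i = 5*-8^i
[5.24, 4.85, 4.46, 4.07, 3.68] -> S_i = 5.24 + -0.39*i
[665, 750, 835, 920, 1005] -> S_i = 665 + 85*i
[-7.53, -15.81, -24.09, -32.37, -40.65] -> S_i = -7.53 + -8.28*i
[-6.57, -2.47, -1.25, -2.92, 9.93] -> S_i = Random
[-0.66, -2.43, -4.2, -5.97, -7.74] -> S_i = -0.66 + -1.77*i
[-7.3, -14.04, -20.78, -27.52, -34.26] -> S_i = -7.30 + -6.74*i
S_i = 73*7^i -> [73, 511, 3577, 25039, 175273]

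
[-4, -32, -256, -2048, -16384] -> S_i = -4*8^i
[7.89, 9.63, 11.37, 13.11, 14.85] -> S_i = 7.89 + 1.74*i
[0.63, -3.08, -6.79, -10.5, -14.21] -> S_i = 0.63 + -3.71*i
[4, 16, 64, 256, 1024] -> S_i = 4*4^i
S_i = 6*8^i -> [6, 48, 384, 3072, 24576]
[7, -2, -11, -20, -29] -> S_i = 7 + -9*i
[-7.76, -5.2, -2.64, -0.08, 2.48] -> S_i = -7.76 + 2.56*i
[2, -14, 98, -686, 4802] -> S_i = 2*-7^i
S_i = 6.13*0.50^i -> [6.13, 3.06, 1.53, 0.77, 0.38]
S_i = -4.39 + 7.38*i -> [-4.39, 2.99, 10.37, 17.75, 25.13]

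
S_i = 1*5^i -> [1, 5, 25, 125, 625]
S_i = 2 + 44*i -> [2, 46, 90, 134, 178]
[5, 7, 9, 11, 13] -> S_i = 5 + 2*i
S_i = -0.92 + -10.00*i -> [-0.92, -10.92, -20.92, -30.92, -40.92]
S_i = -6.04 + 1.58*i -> [-6.04, -4.46, -2.88, -1.3, 0.28]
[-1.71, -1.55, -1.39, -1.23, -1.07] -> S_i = -1.71 + 0.16*i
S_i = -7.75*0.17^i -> [-7.75, -1.32, -0.22, -0.04, -0.01]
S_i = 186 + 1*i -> [186, 187, 188, 189, 190]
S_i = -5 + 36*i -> [-5, 31, 67, 103, 139]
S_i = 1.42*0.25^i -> [1.42, 0.36, 0.09, 0.02, 0.01]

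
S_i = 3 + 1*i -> [3, 4, 5, 6, 7]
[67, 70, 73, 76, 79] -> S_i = 67 + 3*i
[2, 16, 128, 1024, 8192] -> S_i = 2*8^i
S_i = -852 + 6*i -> [-852, -846, -840, -834, -828]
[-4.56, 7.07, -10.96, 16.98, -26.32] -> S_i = -4.56*(-1.55)^i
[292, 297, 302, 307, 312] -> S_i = 292 + 5*i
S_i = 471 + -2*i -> [471, 469, 467, 465, 463]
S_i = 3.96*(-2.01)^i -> [3.96, -7.96, 16.0, -32.16, 64.64]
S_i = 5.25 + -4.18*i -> [5.25, 1.07, -3.11, -7.29, -11.47]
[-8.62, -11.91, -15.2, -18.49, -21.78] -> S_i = -8.62 + -3.29*i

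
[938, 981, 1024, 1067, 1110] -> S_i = 938 + 43*i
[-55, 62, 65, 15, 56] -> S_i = Random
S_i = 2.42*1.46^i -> [2.42, 3.53, 5.16, 7.53, 11.0]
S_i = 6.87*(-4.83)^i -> [6.87, -33.18, 160.27, -774.1, 3738.91]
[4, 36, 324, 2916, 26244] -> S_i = 4*9^i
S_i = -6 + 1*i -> [-6, -5, -4, -3, -2]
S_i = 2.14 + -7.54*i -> [2.14, -5.4, -12.94, -20.48, -28.02]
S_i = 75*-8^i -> [75, -600, 4800, -38400, 307200]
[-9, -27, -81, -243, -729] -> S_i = -9*3^i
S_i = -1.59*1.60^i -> [-1.59, -2.54, -4.07, -6.51, -10.42]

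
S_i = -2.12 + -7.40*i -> [-2.12, -9.52, -16.92, -24.32, -31.72]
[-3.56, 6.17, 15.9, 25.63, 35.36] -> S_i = -3.56 + 9.73*i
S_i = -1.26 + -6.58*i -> [-1.26, -7.84, -14.42, -21.0, -27.58]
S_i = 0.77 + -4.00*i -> [0.77, -3.23, -7.23, -11.23, -15.23]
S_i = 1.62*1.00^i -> [1.62, 1.62, 1.62, 1.62, 1.62]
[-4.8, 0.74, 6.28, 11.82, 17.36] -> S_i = -4.80 + 5.54*i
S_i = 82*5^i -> [82, 410, 2050, 10250, 51250]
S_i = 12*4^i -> [12, 48, 192, 768, 3072]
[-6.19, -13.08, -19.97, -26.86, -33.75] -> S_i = -6.19 + -6.89*i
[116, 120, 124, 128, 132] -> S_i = 116 + 4*i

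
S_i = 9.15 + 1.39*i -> [9.15, 10.54, 11.93, 13.32, 14.71]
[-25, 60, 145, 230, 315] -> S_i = -25 + 85*i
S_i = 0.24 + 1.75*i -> [0.24, 1.99, 3.74, 5.49, 7.24]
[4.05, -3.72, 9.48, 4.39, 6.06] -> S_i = Random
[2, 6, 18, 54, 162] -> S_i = 2*3^i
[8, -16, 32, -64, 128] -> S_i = 8*-2^i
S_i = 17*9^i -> [17, 153, 1377, 12393, 111537]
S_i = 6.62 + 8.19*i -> [6.62, 14.81, 23.0, 31.19, 39.38]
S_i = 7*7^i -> [7, 49, 343, 2401, 16807]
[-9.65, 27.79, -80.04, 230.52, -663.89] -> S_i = -9.65*(-2.88)^i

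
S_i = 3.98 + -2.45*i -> [3.98, 1.53, -0.92, -3.37, -5.82]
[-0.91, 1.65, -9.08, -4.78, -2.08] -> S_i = Random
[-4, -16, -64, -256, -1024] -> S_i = -4*4^i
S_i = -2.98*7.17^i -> [-2.98, -21.37, -153.2, -1098.43, -7875.77]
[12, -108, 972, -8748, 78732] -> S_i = 12*-9^i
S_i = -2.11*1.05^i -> [-2.11, -2.22, -2.33, -2.44, -2.56]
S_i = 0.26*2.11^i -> [0.26, 0.55, 1.16, 2.44, 5.15]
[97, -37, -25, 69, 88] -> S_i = Random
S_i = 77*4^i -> [77, 308, 1232, 4928, 19712]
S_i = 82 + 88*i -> [82, 170, 258, 346, 434]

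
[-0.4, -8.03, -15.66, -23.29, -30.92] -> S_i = -0.40 + -7.63*i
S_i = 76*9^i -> [76, 684, 6156, 55404, 498636]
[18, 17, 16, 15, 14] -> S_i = 18 + -1*i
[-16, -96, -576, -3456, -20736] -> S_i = -16*6^i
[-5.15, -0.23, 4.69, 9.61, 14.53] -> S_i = -5.15 + 4.92*i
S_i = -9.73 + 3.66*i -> [-9.73, -6.07, -2.41, 1.25, 4.91]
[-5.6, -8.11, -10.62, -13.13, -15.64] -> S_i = -5.60 + -2.51*i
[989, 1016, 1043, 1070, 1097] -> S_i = 989 + 27*i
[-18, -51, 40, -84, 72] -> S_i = Random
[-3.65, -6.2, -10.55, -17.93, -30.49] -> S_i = -3.65*1.70^i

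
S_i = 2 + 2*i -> [2, 4, 6, 8, 10]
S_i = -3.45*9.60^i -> [-3.45, -33.12, -317.95, -3052.34, -29302.46]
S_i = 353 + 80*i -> [353, 433, 513, 593, 673]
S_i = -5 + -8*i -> [-5, -13, -21, -29, -37]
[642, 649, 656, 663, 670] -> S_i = 642 + 7*i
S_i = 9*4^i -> [9, 36, 144, 576, 2304]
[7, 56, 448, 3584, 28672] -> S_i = 7*8^i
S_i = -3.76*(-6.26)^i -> [-3.76, 23.54, -147.35, 922.38, -5774.11]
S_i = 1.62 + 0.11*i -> [1.62, 1.73, 1.84, 1.95, 2.06]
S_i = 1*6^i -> [1, 6, 36, 216, 1296]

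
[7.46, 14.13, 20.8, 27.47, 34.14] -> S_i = 7.46 + 6.67*i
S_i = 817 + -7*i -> [817, 810, 803, 796, 789]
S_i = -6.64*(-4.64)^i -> [-6.64, 30.81, -142.96, 663.32, -3077.8]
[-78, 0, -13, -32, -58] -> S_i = Random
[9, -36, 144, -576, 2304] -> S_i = 9*-4^i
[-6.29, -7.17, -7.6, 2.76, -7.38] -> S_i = Random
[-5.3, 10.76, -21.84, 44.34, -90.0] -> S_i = -5.30*(-2.03)^i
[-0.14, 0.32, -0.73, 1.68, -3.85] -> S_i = -0.14*(-2.29)^i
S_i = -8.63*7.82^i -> [-8.63, -67.49, -527.75, -4126.97, -32272.89]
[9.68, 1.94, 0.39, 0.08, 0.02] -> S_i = 9.68*0.20^i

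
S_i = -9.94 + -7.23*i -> [-9.94, -17.17, -24.4, -31.63, -38.86]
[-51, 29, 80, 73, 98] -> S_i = Random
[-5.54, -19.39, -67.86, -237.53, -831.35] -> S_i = -5.54*3.50^i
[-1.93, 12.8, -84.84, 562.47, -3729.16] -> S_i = -1.93*(-6.63)^i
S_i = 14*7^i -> [14, 98, 686, 4802, 33614]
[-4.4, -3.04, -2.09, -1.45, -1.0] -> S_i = -4.40*0.69^i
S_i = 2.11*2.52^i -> [2.11, 5.32, 13.4, 33.77, 85.09]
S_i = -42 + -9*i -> [-42, -51, -60, -69, -78]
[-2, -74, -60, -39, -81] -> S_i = Random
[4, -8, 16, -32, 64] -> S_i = 4*-2^i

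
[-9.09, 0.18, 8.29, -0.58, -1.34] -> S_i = Random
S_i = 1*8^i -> [1, 8, 64, 512, 4096]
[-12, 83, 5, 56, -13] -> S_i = Random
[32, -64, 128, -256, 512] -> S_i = 32*-2^i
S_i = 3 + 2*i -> [3, 5, 7, 9, 11]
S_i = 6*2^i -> [6, 12, 24, 48, 96]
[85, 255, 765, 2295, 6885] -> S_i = 85*3^i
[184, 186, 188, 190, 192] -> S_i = 184 + 2*i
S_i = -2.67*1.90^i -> [-2.67, -5.07, -9.64, -18.31, -34.8]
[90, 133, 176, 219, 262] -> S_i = 90 + 43*i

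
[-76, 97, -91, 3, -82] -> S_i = Random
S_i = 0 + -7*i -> [0, -7, -14, -21, -28]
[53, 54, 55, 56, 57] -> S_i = 53 + 1*i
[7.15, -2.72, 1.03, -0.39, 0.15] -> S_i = 7.15*(-0.38)^i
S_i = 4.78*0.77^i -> [4.78, 3.68, 2.83, 2.18, 1.68]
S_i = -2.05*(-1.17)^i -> [-2.05, 2.4, -2.81, 3.28, -3.84]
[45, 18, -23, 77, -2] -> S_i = Random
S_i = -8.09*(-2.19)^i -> [-8.09, 17.72, -38.8, 84.97, -186.09]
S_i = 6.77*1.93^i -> [6.77, 13.07, 25.22, 48.67, 93.93]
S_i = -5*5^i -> [-5, -25, -125, -625, -3125]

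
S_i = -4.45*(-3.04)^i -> [-4.45, 13.53, -41.13, 125.02, -380.06]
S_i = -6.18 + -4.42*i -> [-6.18, -10.6, -15.02, -19.44, -23.86]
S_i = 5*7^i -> [5, 35, 245, 1715, 12005]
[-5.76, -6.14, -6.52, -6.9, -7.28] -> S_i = -5.76 + -0.38*i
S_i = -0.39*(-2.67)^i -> [-0.39, 1.04, -2.78, 7.42, -19.82]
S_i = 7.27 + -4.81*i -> [7.27, 2.46, -2.35, -7.16, -11.97]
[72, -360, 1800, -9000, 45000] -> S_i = 72*-5^i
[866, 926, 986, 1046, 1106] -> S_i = 866 + 60*i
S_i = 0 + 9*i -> [0, 9, 18, 27, 36]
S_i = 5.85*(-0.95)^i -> [5.85, -5.56, 5.28, -5.02, 4.76]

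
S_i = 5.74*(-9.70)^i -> [5.74, -55.68, 540.08, -5238.74, 50815.81]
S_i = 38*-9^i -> [38, -342, 3078, -27702, 249318]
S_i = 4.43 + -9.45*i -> [4.43, -5.02, -14.47, -23.92, -33.37]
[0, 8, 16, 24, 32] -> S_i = 0 + 8*i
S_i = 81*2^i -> [81, 162, 324, 648, 1296]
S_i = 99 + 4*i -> [99, 103, 107, 111, 115]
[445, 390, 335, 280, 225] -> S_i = 445 + -55*i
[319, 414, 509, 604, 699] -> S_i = 319 + 95*i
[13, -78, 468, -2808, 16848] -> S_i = 13*-6^i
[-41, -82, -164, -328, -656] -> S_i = -41*2^i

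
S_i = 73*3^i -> [73, 219, 657, 1971, 5913]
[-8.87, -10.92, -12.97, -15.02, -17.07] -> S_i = -8.87 + -2.05*i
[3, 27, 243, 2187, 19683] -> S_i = 3*9^i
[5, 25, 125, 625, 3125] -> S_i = 5*5^i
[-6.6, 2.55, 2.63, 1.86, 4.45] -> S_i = Random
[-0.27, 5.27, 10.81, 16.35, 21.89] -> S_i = -0.27 + 5.54*i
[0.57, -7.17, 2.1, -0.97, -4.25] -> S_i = Random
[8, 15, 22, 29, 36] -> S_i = 8 + 7*i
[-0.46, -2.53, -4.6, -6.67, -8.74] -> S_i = -0.46 + -2.07*i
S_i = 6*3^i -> [6, 18, 54, 162, 486]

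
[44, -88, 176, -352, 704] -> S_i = 44*-2^i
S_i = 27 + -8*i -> [27, 19, 11, 3, -5]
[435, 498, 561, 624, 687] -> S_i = 435 + 63*i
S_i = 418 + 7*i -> [418, 425, 432, 439, 446]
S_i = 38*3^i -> [38, 114, 342, 1026, 3078]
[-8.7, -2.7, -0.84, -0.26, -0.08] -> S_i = -8.70*0.31^i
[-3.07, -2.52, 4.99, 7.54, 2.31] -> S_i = Random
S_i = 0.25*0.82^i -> [0.25, 0.2, 0.17, 0.14, 0.11]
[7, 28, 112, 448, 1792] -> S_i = 7*4^i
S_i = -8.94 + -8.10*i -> [-8.94, -17.04, -25.14, -33.24, -41.34]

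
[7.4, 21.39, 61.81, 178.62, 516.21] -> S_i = 7.40*2.89^i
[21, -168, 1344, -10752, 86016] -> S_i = 21*-8^i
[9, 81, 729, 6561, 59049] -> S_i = 9*9^i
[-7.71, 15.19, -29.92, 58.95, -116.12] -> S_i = -7.71*(-1.97)^i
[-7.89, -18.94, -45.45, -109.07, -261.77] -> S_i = -7.89*2.40^i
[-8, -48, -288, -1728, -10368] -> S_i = -8*6^i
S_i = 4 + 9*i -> [4, 13, 22, 31, 40]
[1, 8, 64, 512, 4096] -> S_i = 1*8^i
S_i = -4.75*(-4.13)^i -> [-4.75, 19.62, -81.02, 334.61, -1381.95]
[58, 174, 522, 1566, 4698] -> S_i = 58*3^i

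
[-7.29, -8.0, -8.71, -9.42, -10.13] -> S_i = -7.29 + -0.71*i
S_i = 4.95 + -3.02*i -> [4.95, 1.93, -1.09, -4.11, -7.13]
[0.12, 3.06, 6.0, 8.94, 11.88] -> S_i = 0.12 + 2.94*i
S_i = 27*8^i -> [27, 216, 1728, 13824, 110592]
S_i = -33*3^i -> [-33, -99, -297, -891, -2673]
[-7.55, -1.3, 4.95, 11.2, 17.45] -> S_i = -7.55 + 6.25*i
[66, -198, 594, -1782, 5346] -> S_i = 66*-3^i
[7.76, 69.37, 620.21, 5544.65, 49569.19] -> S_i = 7.76*8.94^i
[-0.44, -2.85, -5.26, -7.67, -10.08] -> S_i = -0.44 + -2.41*i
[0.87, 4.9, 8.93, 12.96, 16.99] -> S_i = 0.87 + 4.03*i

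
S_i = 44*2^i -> [44, 88, 176, 352, 704]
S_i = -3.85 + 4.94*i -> [-3.85, 1.09, 6.03, 10.97, 15.91]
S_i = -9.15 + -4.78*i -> [-9.15, -13.93, -18.71, -23.49, -28.27]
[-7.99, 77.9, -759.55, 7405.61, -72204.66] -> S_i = -7.99*(-9.75)^i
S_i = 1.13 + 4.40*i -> [1.13, 5.53, 9.93, 14.33, 18.73]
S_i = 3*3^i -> [3, 9, 27, 81, 243]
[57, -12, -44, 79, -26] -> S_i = Random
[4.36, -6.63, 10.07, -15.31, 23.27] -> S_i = 4.36*(-1.52)^i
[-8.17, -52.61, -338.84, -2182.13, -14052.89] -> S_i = -8.17*6.44^i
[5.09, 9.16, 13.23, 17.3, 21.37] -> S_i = 5.09 + 4.07*i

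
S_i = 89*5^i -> [89, 445, 2225, 11125, 55625]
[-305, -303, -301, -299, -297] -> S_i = -305 + 2*i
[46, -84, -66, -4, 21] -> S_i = Random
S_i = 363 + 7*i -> [363, 370, 377, 384, 391]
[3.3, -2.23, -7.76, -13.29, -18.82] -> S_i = 3.30 + -5.53*i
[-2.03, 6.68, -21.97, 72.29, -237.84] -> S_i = -2.03*(-3.29)^i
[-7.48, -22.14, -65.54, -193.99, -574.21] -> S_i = -7.48*2.96^i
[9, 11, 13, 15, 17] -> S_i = 9 + 2*i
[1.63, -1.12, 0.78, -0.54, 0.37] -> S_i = 1.63*(-0.69)^i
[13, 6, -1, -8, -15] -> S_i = 13 + -7*i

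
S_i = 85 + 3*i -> [85, 88, 91, 94, 97]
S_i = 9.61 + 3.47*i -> [9.61, 13.08, 16.55, 20.02, 23.49]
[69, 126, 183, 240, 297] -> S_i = 69 + 57*i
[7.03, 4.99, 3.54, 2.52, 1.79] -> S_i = 7.03*0.71^i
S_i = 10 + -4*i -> [10, 6, 2, -2, -6]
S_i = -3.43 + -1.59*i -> [-3.43, -5.02, -6.61, -8.2, -9.79]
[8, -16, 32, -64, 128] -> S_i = 8*-2^i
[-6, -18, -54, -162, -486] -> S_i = -6*3^i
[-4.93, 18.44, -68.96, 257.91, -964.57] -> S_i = -4.93*(-3.74)^i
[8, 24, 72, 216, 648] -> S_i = 8*3^i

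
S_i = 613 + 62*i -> [613, 675, 737, 799, 861]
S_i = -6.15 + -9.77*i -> [-6.15, -15.92, -25.69, -35.46, -45.23]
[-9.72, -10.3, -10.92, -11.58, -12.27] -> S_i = -9.72*1.06^i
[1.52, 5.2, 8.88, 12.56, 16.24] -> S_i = 1.52 + 3.68*i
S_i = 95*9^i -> [95, 855, 7695, 69255, 623295]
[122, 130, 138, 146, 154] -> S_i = 122 + 8*i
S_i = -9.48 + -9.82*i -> [-9.48, -19.3, -29.12, -38.94, -48.76]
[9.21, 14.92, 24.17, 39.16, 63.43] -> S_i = 9.21*1.62^i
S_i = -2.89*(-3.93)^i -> [-2.89, 11.36, -44.64, 175.42, -689.39]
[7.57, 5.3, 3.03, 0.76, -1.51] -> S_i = 7.57 + -2.27*i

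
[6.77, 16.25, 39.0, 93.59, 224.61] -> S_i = 6.77*2.40^i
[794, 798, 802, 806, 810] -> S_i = 794 + 4*i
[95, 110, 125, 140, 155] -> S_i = 95 + 15*i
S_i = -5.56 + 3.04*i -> [-5.56, -2.52, 0.52, 3.56, 6.6]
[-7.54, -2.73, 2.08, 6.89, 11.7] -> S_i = -7.54 + 4.81*i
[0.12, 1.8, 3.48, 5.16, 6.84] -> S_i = 0.12 + 1.68*i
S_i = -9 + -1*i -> [-9, -10, -11, -12, -13]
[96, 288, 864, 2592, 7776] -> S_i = 96*3^i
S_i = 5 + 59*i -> [5, 64, 123, 182, 241]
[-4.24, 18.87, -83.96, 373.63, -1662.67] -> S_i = -4.24*(-4.45)^i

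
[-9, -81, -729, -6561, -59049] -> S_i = -9*9^i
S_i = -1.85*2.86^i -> [-1.85, -5.29, -15.13, -43.28, -123.78]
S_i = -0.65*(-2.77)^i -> [-0.65, 1.8, -4.99, 13.82, -38.27]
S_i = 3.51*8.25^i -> [3.51, 28.96, 238.9, 1970.92, 16260.09]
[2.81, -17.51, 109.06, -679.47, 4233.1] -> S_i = 2.81*(-6.23)^i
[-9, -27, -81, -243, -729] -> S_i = -9*3^i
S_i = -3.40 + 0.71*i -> [-3.4, -2.69, -1.98, -1.27, -0.56]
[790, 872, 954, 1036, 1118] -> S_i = 790 + 82*i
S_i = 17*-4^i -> [17, -68, 272, -1088, 4352]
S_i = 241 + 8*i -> [241, 249, 257, 265, 273]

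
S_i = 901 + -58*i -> [901, 843, 785, 727, 669]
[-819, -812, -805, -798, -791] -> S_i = -819 + 7*i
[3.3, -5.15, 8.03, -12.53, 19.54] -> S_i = 3.30*(-1.56)^i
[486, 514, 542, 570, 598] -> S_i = 486 + 28*i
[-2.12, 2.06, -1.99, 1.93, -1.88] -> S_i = -2.12*(-0.97)^i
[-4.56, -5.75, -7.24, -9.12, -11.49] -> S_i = -4.56*1.26^i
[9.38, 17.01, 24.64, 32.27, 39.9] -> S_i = 9.38 + 7.63*i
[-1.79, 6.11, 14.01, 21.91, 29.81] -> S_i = -1.79 + 7.90*i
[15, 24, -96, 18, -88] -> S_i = Random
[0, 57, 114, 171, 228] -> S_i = 0 + 57*i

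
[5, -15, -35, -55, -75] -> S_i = 5 + -20*i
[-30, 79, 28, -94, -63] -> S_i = Random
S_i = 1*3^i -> [1, 3, 9, 27, 81]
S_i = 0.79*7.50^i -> [0.79, 5.93, 44.44, 333.28, 2499.61]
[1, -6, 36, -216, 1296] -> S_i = 1*-6^i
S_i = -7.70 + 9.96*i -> [-7.7, 2.26, 12.22, 22.18, 32.14]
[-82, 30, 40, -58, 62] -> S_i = Random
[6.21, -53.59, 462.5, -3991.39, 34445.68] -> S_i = 6.21*(-8.63)^i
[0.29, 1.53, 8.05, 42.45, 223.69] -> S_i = 0.29*5.27^i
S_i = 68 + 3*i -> [68, 71, 74, 77, 80]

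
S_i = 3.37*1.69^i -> [3.37, 5.7, 9.63, 16.27, 27.49]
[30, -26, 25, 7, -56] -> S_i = Random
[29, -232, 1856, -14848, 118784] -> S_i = 29*-8^i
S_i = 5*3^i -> [5, 15, 45, 135, 405]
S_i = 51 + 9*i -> [51, 60, 69, 78, 87]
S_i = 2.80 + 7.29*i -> [2.8, 10.09, 17.38, 24.67, 31.96]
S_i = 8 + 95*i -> [8, 103, 198, 293, 388]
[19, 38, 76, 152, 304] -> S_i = 19*2^i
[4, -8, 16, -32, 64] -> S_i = 4*-2^i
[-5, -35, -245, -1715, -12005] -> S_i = -5*7^i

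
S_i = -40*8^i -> [-40, -320, -2560, -20480, -163840]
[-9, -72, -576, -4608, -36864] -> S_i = -9*8^i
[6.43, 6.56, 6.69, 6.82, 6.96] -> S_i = 6.43*1.02^i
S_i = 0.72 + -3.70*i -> [0.72, -2.98, -6.68, -10.38, -14.08]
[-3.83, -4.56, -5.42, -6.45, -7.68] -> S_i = -3.83*1.19^i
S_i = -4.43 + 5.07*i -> [-4.43, 0.64, 5.71, 10.78, 15.85]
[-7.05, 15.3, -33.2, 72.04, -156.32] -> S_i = -7.05*(-2.17)^i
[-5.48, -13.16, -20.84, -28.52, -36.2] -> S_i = -5.48 + -7.68*i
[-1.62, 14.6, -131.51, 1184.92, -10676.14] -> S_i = -1.62*(-9.01)^i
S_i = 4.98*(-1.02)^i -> [4.98, -5.08, 5.18, -5.28, 5.39]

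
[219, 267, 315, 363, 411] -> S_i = 219 + 48*i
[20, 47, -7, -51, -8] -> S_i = Random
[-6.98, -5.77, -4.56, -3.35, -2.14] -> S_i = -6.98 + 1.21*i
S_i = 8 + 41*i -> [8, 49, 90, 131, 172]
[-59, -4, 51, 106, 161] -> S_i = -59 + 55*i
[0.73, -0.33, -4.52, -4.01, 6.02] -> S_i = Random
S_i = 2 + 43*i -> [2, 45, 88, 131, 174]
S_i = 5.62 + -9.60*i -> [5.62, -3.98, -13.58, -23.18, -32.78]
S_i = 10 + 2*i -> [10, 12, 14, 16, 18]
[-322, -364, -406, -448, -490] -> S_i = -322 + -42*i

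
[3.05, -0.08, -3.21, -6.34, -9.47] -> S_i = 3.05 + -3.13*i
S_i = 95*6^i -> [95, 570, 3420, 20520, 123120]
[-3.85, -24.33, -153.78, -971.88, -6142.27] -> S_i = -3.85*6.32^i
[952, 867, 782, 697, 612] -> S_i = 952 + -85*i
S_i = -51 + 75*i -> [-51, 24, 99, 174, 249]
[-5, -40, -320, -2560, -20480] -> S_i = -5*8^i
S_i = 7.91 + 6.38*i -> [7.91, 14.29, 20.67, 27.05, 33.43]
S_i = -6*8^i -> [-6, -48, -384, -3072, -24576]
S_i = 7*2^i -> [7, 14, 28, 56, 112]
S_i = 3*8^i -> [3, 24, 192, 1536, 12288]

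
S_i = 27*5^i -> [27, 135, 675, 3375, 16875]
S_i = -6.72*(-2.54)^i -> [-6.72, 17.07, -43.35, 110.12, -279.71]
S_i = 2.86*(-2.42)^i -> [2.86, -6.92, 16.75, -40.53, 98.09]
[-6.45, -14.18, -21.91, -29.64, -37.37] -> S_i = -6.45 + -7.73*i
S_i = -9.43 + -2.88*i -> [-9.43, -12.31, -15.19, -18.07, -20.95]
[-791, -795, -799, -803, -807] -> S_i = -791 + -4*i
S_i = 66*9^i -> [66, 594, 5346, 48114, 433026]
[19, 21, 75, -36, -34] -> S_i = Random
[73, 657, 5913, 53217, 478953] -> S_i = 73*9^i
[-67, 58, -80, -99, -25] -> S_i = Random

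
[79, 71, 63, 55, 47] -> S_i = 79 + -8*i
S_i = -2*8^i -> [-2, -16, -128, -1024, -8192]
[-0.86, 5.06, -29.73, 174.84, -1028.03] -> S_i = -0.86*(-5.88)^i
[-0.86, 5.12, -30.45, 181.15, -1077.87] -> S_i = -0.86*(-5.95)^i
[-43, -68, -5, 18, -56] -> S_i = Random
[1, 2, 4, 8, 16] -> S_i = 1*2^i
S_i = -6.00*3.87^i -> [-6.0, -23.22, -89.86, -347.76, -1345.85]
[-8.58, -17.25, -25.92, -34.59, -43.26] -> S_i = -8.58 + -8.67*i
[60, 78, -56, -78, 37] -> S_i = Random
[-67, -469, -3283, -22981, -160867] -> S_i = -67*7^i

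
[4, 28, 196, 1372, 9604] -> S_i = 4*7^i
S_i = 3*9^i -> [3, 27, 243, 2187, 19683]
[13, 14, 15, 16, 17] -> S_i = 13 + 1*i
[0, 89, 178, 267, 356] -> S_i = 0 + 89*i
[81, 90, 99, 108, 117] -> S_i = 81 + 9*i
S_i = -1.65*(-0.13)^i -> [-1.65, 0.21, -0.03, 0.0, -0.0]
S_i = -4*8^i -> [-4, -32, -256, -2048, -16384]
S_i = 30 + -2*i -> [30, 28, 26, 24, 22]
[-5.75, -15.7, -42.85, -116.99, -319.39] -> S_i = -5.75*2.73^i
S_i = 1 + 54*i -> [1, 55, 109, 163, 217]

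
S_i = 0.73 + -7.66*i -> [0.73, -6.93, -14.59, -22.25, -29.91]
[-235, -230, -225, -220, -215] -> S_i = -235 + 5*i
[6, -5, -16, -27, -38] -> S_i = 6 + -11*i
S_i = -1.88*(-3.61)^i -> [-1.88, 6.79, -24.5, 88.45, -319.29]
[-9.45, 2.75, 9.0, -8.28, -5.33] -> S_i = Random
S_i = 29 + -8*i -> [29, 21, 13, 5, -3]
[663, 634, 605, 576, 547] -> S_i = 663 + -29*i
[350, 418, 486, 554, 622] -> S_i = 350 + 68*i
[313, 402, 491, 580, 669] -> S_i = 313 + 89*i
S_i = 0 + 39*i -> [0, 39, 78, 117, 156]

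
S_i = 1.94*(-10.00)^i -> [1.94, -19.4, 194.0, -1940.0, 19400.0]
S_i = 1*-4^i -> [1, -4, 16, -64, 256]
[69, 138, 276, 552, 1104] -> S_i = 69*2^i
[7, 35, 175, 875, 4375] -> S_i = 7*5^i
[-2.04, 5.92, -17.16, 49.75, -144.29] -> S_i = -2.04*(-2.90)^i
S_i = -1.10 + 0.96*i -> [-1.1, -0.14, 0.82, 1.78, 2.74]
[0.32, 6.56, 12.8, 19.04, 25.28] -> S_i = 0.32 + 6.24*i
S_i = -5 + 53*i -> [-5, 48, 101, 154, 207]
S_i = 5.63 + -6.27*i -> [5.63, -0.64, -6.91, -13.18, -19.45]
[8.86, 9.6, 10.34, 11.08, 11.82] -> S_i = 8.86 + 0.74*i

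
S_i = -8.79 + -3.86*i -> [-8.79, -12.65, -16.51, -20.37, -24.23]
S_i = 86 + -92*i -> [86, -6, -98, -190, -282]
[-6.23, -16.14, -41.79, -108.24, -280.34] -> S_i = -6.23*2.59^i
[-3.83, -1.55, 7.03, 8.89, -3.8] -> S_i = Random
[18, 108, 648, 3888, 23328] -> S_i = 18*6^i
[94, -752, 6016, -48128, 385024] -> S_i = 94*-8^i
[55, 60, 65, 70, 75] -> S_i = 55 + 5*i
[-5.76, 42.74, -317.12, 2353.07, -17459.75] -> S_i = -5.76*(-7.42)^i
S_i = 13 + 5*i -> [13, 18, 23, 28, 33]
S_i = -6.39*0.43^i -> [-6.39, -2.75, -1.18, -0.51, -0.22]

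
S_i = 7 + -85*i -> [7, -78, -163, -248, -333]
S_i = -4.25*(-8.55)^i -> [-4.25, 36.34, -310.69, 2656.36, -22711.9]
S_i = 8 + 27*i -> [8, 35, 62, 89, 116]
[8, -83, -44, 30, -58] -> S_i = Random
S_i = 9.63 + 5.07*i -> [9.63, 14.7, 19.77, 24.84, 29.91]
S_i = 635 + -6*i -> [635, 629, 623, 617, 611]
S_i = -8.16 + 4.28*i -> [-8.16, -3.88, 0.4, 4.68, 8.96]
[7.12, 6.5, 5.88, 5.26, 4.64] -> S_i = 7.12 + -0.62*i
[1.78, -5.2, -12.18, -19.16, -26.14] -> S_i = 1.78 + -6.98*i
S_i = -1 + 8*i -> [-1, 7, 15, 23, 31]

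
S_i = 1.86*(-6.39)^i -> [1.86, -11.89, 75.95, -485.31, 3101.1]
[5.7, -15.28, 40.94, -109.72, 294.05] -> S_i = 5.70*(-2.68)^i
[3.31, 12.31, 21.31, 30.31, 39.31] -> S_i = 3.31 + 9.00*i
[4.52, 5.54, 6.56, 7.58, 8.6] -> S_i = 4.52 + 1.02*i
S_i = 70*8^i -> [70, 560, 4480, 35840, 286720]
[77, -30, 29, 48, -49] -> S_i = Random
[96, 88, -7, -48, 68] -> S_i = Random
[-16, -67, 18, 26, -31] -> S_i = Random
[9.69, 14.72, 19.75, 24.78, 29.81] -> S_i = 9.69 + 5.03*i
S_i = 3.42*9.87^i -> [3.42, 33.76, 333.17, 3288.35, 32455.98]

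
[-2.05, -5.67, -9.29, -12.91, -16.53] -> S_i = -2.05 + -3.62*i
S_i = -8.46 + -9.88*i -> [-8.46, -18.34, -28.22, -38.1, -47.98]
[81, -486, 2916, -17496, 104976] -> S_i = 81*-6^i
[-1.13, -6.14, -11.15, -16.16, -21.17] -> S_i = -1.13 + -5.01*i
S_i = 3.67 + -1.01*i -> [3.67, 2.66, 1.65, 0.64, -0.37]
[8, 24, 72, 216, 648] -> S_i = 8*3^i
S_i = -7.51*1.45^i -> [-7.51, -10.89, -15.79, -22.9, -33.2]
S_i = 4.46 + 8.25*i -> [4.46, 12.71, 20.96, 29.21, 37.46]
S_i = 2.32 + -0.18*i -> [2.32, 2.14, 1.96, 1.78, 1.6]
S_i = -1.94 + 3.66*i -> [-1.94, 1.72, 5.38, 9.04, 12.7]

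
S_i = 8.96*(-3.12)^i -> [8.96, -27.96, 87.22, -272.13, 849.04]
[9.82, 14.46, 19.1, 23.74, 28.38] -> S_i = 9.82 + 4.64*i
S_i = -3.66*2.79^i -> [-3.66, -10.21, -28.49, -79.49, -221.77]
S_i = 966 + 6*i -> [966, 972, 978, 984, 990]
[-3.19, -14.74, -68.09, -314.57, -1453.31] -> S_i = -3.19*4.62^i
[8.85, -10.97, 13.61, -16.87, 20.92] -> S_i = 8.85*(-1.24)^i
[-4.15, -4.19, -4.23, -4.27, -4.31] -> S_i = -4.15 + -0.04*i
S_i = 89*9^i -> [89, 801, 7209, 64881, 583929]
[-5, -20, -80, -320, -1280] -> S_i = -5*4^i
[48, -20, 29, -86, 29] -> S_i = Random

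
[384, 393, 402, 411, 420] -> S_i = 384 + 9*i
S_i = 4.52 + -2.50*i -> [4.52, 2.02, -0.48, -2.98, -5.48]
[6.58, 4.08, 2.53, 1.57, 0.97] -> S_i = 6.58*0.62^i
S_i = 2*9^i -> [2, 18, 162, 1458, 13122]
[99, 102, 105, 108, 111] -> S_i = 99 + 3*i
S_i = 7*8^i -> [7, 56, 448, 3584, 28672]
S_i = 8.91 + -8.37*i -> [8.91, 0.54, -7.83, -16.2, -24.57]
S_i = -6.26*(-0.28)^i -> [-6.26, 1.75, -0.49, 0.14, -0.04]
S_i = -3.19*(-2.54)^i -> [-3.19, 8.1, -20.58, 52.27, -132.78]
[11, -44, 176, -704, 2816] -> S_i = 11*-4^i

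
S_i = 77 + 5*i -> [77, 82, 87, 92, 97]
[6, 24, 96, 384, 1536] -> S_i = 6*4^i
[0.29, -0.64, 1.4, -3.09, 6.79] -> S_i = 0.29*(-2.20)^i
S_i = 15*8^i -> [15, 120, 960, 7680, 61440]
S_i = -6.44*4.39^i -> [-6.44, -28.27, -124.11, -544.85, -2391.91]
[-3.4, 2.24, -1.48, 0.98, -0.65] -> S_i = -3.40*(-0.66)^i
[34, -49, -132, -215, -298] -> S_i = 34 + -83*i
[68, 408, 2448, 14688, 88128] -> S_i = 68*6^i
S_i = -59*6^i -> [-59, -354, -2124, -12744, -76464]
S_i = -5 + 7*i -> [-5, 2, 9, 16, 23]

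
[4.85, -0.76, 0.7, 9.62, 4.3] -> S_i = Random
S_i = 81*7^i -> [81, 567, 3969, 27783, 194481]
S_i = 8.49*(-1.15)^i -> [8.49, -9.76, 11.23, -12.91, 14.85]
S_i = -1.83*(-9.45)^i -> [-1.83, 17.29, -163.42, 1544.35, -14594.13]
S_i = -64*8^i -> [-64, -512, -4096, -32768, -262144]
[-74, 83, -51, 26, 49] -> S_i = Random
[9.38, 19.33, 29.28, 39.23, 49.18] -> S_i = 9.38 + 9.95*i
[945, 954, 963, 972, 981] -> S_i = 945 + 9*i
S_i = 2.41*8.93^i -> [2.41, 21.52, 192.19, 1716.21, 15325.79]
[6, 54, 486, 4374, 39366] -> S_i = 6*9^i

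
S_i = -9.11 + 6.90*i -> [-9.11, -2.21, 4.69, 11.59, 18.49]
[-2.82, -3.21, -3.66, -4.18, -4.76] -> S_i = -2.82*1.14^i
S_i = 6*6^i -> [6, 36, 216, 1296, 7776]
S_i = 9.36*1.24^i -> [9.36, 11.61, 14.39, 17.85, 22.13]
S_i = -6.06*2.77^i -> [-6.06, -16.79, -46.5, -128.8, -356.77]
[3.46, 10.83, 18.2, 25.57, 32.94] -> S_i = 3.46 + 7.37*i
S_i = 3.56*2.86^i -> [3.56, 10.18, 29.12, 83.28, 238.18]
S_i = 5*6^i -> [5, 30, 180, 1080, 6480]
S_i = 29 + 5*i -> [29, 34, 39, 44, 49]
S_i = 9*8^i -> [9, 72, 576, 4608, 36864]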